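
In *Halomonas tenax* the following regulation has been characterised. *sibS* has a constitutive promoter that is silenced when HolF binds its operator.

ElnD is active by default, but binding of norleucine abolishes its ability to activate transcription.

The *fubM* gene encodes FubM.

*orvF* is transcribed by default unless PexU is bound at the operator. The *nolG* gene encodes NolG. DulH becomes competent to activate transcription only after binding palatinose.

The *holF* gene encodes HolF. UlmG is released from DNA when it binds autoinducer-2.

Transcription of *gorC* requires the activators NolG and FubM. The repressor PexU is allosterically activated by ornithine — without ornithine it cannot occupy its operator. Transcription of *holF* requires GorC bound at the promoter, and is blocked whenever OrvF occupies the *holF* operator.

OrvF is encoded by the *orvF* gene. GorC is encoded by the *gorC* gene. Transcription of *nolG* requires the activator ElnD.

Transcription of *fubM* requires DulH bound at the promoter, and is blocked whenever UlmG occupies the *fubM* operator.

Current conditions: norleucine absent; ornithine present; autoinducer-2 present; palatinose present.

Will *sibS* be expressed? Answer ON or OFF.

OFF

Norleucine is absent, so ElnD is active.
No repressor is bound and ElnD is active, so *nolG* is transcribed.
So NolG is produced and active.
Palatinose is present, so DulH is active.
Autoinducer-2 is present, so UlmG is inactive.
No repressor is bound and DulH is active, so *fubM* is transcribed.
So FubM is produced and active.
No repressor is bound and NolG and FubM are active, so *gorC* is transcribed.
So GorC is produced and active.
Ornithine is present, so PexU is active.
With repressor PexU bound, *orvF* is not transcribed.
So OrvF is not produced.
No repressor is bound and GorC is active, so *holF* is transcribed.
So HolF is produced and active.
With repressor HolF bound, *sibS* is not transcribed.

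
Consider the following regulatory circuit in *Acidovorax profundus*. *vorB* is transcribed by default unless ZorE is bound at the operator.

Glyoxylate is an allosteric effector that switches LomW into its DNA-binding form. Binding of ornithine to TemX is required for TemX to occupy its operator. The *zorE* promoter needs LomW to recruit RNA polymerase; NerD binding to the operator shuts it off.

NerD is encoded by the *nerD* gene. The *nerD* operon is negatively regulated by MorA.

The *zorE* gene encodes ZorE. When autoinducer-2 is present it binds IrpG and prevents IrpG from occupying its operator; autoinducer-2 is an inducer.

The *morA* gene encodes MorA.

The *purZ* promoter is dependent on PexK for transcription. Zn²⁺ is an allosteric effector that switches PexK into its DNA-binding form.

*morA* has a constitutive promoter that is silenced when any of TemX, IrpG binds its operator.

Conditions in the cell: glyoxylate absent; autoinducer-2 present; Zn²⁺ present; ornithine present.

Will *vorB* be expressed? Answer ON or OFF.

Ornithine is present, so TemX is active.
Autoinducer-2 is present, so IrpG is inactive.
With repressor TemX bound, *morA* is not transcribed.
So MorA is not produced.
With no repressor bound, *nerD* is transcribed.
So NerD is produced and active.
Glyoxylate is absent, so LomW is inactive.
With repressor NerD bound, *zorE* is not transcribed.
So ZorE is not produced.
With no repressor bound, *vorB* is transcribed.

ON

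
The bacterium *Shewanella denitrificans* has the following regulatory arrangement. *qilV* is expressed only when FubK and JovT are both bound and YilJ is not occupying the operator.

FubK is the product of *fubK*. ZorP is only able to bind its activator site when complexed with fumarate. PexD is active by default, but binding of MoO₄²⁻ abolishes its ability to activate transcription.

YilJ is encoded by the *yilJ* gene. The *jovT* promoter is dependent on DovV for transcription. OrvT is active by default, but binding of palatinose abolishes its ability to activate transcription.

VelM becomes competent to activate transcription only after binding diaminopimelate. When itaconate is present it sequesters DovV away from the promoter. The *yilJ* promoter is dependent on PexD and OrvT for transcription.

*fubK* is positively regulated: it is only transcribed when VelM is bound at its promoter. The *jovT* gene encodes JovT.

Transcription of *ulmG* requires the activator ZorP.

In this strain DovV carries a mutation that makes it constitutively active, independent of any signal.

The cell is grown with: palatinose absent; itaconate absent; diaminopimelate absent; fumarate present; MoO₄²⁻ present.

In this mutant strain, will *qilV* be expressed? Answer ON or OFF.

MoO₄²⁻ is present, so PexD is inactive.
Palatinose is absent, so OrvT is active.
Required activator PexD is absent, so *yilJ* is not transcribed.
So YilJ is not produced.
Diaminopimelate is absent, so VelM is inactive.
Required activator VelM is absent, so *fubK* is not transcribed.
So FubK is not produced.
DovV is constitutively active in this strain.
No repressor is bound and DovV is active, so *jovT* is transcribed.
So JovT is produced and active.
Required activator FubK is absent, so *qilV* is not transcribed.

OFF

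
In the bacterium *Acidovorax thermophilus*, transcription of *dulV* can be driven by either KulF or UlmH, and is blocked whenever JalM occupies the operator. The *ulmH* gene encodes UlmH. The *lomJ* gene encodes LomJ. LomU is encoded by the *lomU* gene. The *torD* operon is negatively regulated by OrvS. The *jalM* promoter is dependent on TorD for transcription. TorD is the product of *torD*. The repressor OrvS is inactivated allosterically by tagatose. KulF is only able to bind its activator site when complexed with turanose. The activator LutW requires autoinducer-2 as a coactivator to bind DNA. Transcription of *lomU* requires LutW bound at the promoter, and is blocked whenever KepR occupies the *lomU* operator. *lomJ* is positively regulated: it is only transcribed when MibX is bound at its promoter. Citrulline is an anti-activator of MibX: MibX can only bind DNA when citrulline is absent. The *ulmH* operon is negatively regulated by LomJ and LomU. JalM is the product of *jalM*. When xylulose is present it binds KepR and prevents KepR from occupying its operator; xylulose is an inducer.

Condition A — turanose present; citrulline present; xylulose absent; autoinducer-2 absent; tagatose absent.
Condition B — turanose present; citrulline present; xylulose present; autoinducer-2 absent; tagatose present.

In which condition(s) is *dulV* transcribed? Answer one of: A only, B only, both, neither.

Condition A:
Turanose is present, so KulF is active.
Citrulline is present, so MibX is inactive.
Required activator MibX is absent, so *lomJ* is not transcribed.
So LomJ is not produced.
Xylulose is absent, so KepR is active.
Autoinducer-2 is absent, so LutW is inactive.
With repressor KepR bound, *lomU* is not transcribed.
So LomU is not produced.
With no repressor bound, *ulmH* is transcribed.
So UlmH is produced and active.
Tagatose is absent, so OrvS is active.
With repressor OrvS bound, *torD* is not transcribed.
So TorD is not produced.
Required activator TorD is absent, so *jalM* is not transcribed.
So JalM is not produced.
Activator KulF is present, so *dulV* is transcribed.
→ *dulV* is ON in A.
Condition B:
Turanose is present, so KulF is active.
Citrulline is present, so MibX is inactive.
Required activator MibX is absent, so *lomJ* is not transcribed.
So LomJ is not produced.
Xylulose is present, so KepR is inactive.
Autoinducer-2 is absent, so LutW is inactive.
Required activator LutW is absent, so *lomU* is not transcribed.
So LomU is not produced.
With no repressor bound, *ulmH* is transcribed.
So UlmH is produced and active.
Tagatose is present, so OrvS is inactive.
With no repressor bound, *torD* is transcribed.
So TorD is produced and active.
No repressor is bound and TorD is active, so *jalM* is transcribed.
So JalM is produced and active.
With repressor JalM bound, *dulV* is not transcribed.
→ *dulV* is OFF in B.

A only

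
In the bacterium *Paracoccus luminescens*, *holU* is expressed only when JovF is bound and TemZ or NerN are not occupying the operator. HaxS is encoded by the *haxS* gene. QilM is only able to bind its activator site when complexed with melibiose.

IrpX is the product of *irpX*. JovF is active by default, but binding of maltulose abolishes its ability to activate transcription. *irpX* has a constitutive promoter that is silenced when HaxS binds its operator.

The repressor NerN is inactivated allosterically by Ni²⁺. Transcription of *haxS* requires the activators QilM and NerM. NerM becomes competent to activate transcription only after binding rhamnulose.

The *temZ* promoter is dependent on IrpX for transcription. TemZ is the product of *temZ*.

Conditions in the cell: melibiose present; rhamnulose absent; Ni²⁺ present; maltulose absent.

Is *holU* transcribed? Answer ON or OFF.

Melibiose is present, so QilM is active.
Rhamnulose is absent, so NerM is inactive.
Required activator NerM is absent, so *haxS* is not transcribed.
So HaxS is not produced.
With no repressor bound, *irpX* is transcribed.
So IrpX is produced and active.
No repressor is bound and IrpX is active, so *temZ* is transcribed.
So TemZ is produced and active.
Ni²⁺ is present, so NerN is inactive.
Maltulose is absent, so JovF is active.
With repressor TemZ bound, *holU* is not transcribed.

OFF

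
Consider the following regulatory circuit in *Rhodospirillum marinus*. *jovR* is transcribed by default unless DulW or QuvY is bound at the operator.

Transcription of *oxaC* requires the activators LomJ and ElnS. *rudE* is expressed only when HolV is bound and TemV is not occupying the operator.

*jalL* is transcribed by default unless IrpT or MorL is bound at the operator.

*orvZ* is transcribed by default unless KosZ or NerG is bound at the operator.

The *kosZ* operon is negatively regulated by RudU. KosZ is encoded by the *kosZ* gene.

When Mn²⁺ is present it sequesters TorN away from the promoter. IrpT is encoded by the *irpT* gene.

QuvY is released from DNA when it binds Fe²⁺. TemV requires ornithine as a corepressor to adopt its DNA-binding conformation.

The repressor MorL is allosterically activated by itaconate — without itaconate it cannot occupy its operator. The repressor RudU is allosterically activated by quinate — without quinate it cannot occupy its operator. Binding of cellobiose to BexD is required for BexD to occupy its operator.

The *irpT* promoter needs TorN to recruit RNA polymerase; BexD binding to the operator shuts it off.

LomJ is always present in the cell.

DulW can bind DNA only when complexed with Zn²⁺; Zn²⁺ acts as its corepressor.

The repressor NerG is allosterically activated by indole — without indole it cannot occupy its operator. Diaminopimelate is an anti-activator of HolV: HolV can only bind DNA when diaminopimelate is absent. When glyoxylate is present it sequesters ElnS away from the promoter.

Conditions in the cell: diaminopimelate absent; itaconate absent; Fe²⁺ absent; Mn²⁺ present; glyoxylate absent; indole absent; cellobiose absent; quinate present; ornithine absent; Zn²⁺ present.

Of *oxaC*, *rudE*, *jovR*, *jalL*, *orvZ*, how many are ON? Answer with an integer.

LomJ is produced constitutively and is active.
Glyoxylate is absent, so ElnS is active.
No repressor is bound and LomJ and ElnS are active, so *oxaC* is transcribed.
→ *oxaC* is ON.
Diaminopimelate is absent, so HolV is active.
Ornithine is absent, so TemV is inactive.
No repressor is bound and HolV is active, so *rudE* is transcribed.
→ *rudE* is ON.
Zn²⁺ is present, so DulW is active.
Fe²⁺ is absent, so QuvY is active.
With repressor DulW bound, *jovR* is not transcribed.
→ *jovR* is OFF.
Cellobiose is absent, so BexD is inactive.
Mn²⁺ is present, so TorN is inactive.
Required activator TorN is absent, so *irpT* is not transcribed.
So IrpT is not produced.
Itaconate is absent, so MorL is inactive.
With no repressor bound, *jalL* is transcribed.
→ *jalL* is ON.
Quinate is present, so RudU is active.
With repressor RudU bound, *kosZ* is not transcribed.
So KosZ is not produced.
Indole is absent, so NerG is inactive.
With no repressor bound, *orvZ* is transcribed.
→ *orvZ* is ON.
4 of the 5 genes are transcribed.

4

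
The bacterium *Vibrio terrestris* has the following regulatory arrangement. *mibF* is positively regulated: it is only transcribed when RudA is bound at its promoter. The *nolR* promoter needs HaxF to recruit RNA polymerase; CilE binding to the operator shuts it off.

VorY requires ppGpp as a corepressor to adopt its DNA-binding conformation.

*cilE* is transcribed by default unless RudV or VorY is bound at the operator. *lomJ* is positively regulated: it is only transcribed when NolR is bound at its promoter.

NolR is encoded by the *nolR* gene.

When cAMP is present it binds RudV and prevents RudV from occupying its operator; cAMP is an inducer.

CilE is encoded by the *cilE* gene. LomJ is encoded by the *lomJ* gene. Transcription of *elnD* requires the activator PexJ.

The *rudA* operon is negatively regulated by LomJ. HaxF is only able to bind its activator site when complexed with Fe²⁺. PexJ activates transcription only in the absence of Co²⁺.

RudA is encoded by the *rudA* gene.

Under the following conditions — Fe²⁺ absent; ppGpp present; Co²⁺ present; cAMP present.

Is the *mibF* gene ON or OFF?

cAMP is present, so RudV is inactive.
ppGpp is present, so VorY is active.
With repressor VorY bound, *cilE* is not transcribed.
So CilE is not produced.
Fe²⁺ is absent, so HaxF is inactive.
Required activator HaxF is absent, so *nolR* is not transcribed.
So NolR is not produced.
Required activator NolR is absent, so *lomJ* is not transcribed.
So LomJ is not produced.
With no repressor bound, *rudA* is transcribed.
So RudA is produced and active.
No repressor is bound and RudA is active, so *mibF* is transcribed.

ON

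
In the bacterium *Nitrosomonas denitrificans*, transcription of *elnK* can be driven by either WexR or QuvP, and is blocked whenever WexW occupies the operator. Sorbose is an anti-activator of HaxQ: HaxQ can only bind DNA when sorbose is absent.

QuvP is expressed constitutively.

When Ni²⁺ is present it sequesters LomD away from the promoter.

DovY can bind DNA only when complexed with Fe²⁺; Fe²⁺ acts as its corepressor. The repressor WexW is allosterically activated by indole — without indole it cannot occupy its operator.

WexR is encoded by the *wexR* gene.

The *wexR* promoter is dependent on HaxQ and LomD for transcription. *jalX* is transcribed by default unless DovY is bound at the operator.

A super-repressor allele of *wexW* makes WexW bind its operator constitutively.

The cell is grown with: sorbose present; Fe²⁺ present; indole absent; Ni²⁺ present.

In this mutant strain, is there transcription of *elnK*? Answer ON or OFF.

WexW is constitutively active in this strain.
Sorbose is present, so HaxQ is inactive.
Ni²⁺ is present, so LomD is inactive.
Required activator HaxQ is absent, so *wexR* is not transcribed.
So WexR is not produced.
QuvP is produced constitutively and is active.
With repressor WexW bound, *elnK* is not transcribed.

OFF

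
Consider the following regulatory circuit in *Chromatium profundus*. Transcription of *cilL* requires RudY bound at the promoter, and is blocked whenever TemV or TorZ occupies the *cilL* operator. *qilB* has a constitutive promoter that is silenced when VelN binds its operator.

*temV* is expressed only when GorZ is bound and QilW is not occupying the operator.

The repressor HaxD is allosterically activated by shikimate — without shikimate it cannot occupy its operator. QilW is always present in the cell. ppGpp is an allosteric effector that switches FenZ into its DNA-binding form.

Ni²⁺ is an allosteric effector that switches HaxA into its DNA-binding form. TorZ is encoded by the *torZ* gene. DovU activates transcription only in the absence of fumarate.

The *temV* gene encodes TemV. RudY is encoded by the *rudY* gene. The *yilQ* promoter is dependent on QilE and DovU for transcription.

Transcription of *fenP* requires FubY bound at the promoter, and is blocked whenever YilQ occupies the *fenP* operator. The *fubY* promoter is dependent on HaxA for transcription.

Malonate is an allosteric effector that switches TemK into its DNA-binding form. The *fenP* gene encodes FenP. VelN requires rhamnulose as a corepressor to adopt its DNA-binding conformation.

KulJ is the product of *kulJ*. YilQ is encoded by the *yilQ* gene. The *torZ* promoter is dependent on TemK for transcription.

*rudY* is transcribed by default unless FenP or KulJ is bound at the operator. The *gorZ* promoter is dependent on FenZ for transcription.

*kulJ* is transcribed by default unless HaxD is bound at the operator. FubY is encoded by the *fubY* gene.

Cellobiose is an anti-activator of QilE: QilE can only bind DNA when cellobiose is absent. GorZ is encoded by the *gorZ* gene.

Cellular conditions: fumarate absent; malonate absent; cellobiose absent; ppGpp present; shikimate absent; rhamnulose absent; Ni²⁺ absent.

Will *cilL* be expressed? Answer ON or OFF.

OFF

Cellobiose is absent, so QilE is active.
Fumarate is absent, so DovU is active.
No repressor is bound and QilE and DovU are active, so *yilQ* is transcribed.
So YilQ is produced and active.
Ni²⁺ is absent, so HaxA is inactive.
Required activator HaxA is absent, so *fubY* is not transcribed.
So FubY is not produced.
With repressor YilQ bound, *fenP* is not transcribed.
So FenP is not produced.
Shikimate is absent, so HaxD is inactive.
With no repressor bound, *kulJ* is transcribed.
So KulJ is produced and active.
With repressor KulJ bound, *rudY* is not transcribed.
So RudY is not produced.
ppGpp is present, so FenZ is active.
No repressor is bound and FenZ is active, so *gorZ* is transcribed.
So GorZ is produced and active.
QilW is produced constitutively and is active.
With repressor QilW bound, *temV* is not transcribed.
So TemV is not produced.
Malonate is absent, so TemK is inactive.
Required activator TemK is absent, so *torZ* is not transcribed.
So TorZ is not produced.
Required activator RudY is absent, so *cilL* is not transcribed.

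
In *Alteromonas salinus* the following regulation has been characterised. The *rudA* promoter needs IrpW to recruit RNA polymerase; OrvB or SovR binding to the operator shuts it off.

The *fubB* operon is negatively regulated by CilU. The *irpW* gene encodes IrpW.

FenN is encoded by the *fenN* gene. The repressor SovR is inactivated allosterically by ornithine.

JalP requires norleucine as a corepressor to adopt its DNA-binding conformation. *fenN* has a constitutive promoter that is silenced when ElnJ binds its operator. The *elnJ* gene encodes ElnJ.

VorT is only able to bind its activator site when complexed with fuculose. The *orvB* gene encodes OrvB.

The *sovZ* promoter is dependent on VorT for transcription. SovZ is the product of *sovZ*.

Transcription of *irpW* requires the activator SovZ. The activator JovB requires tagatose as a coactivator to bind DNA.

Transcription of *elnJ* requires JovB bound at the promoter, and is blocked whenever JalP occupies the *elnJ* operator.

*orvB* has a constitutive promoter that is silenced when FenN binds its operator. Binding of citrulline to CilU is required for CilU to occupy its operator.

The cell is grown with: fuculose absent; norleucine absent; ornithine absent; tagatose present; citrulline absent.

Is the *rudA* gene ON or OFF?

OFF

Fuculose is absent, so VorT is inactive.
Required activator VorT is absent, so *sovZ* is not transcribed.
So SovZ is not produced.
Required activator SovZ is absent, so *irpW* is not transcribed.
So IrpW is not produced.
Tagatose is present, so JovB is active.
Norleucine is absent, so JalP is inactive.
No repressor is bound and JovB is active, so *elnJ* is transcribed.
So ElnJ is produced and active.
With repressor ElnJ bound, *fenN* is not transcribed.
So FenN is not produced.
With no repressor bound, *orvB* is transcribed.
So OrvB is produced and active.
Ornithine is absent, so SovR is active.
With repressor OrvB bound, *rudA* is not transcribed.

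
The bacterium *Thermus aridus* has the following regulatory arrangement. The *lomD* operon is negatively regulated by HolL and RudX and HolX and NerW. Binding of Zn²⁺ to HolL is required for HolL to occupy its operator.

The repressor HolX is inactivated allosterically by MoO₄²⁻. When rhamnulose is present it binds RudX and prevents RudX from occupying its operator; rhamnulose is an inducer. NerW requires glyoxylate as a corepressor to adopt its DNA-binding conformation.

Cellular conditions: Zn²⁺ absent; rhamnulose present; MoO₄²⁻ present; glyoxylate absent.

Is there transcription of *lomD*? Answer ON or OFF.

Zn²⁺ is absent, so HolL is inactive.
Rhamnulose is present, so RudX is inactive.
MoO₄²⁻ is present, so HolX is inactive.
Glyoxylate is absent, so NerW is inactive.
With no repressor bound, *lomD* is transcribed.

ON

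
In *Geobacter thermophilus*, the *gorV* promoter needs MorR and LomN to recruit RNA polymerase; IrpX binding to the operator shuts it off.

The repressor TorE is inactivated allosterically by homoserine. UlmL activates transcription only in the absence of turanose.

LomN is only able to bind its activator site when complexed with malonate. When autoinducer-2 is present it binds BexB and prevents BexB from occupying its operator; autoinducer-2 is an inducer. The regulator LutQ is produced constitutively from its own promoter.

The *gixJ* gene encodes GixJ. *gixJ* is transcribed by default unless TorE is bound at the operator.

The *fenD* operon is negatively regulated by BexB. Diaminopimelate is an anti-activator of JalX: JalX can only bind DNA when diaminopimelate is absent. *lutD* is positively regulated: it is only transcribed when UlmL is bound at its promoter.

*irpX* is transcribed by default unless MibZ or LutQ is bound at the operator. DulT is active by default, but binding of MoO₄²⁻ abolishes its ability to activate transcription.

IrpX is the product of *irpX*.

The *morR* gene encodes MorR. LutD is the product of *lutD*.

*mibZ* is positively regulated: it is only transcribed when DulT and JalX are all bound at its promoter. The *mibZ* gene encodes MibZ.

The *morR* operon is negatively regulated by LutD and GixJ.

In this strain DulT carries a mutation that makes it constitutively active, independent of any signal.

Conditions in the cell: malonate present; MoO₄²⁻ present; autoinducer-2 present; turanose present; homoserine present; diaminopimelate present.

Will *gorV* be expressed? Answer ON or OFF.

Turanose is present, so UlmL is inactive.
Required activator UlmL is absent, so *lutD* is not transcribed.
So LutD is not produced.
Homoserine is present, so TorE is inactive.
With no repressor bound, *gixJ* is transcribed.
So GixJ is produced and active.
With repressor GixJ bound, *morR* is not transcribed.
So MorR is not produced.
Malonate is present, so LomN is active.
DulT is constitutively active in this strain.
Diaminopimelate is present, so JalX is inactive.
Required activator JalX is absent, so *mibZ* is not transcribed.
So MibZ is not produced.
LutQ is produced constitutively and is active.
With repressor LutQ bound, *irpX* is not transcribed.
So IrpX is not produced.
Required activator MorR is absent, so *gorV* is not transcribed.

OFF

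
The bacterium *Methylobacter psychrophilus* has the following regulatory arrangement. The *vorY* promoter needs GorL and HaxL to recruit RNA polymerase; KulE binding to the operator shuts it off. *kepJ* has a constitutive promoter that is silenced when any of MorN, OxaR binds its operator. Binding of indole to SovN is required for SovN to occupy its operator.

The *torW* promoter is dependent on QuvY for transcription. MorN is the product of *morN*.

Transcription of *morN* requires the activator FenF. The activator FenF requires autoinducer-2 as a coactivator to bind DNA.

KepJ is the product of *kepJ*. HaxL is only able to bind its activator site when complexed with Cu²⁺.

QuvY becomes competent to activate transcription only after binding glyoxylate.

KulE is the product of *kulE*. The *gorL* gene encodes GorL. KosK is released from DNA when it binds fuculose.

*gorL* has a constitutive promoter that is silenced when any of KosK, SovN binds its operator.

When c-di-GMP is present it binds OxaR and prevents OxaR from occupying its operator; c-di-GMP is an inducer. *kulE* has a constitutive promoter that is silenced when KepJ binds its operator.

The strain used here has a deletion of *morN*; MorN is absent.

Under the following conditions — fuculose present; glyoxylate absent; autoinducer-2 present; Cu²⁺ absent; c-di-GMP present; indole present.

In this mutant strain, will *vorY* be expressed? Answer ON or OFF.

OFF

Fuculose is present, so KosK is inactive.
Indole is present, so SovN is active.
With repressor SovN bound, *gorL* is not transcribed.
So GorL is not produced.
MorN is non-functional in this strain, so it has no effect.
c-di-GMP is present, so OxaR is inactive.
With no repressor bound, *kepJ* is transcribed.
So KepJ is produced and active.
With repressor KepJ bound, *kulE* is not transcribed.
So KulE is not produced.
Cu²⁺ is absent, so HaxL is inactive.
Required activator GorL is absent, so *vorY* is not transcribed.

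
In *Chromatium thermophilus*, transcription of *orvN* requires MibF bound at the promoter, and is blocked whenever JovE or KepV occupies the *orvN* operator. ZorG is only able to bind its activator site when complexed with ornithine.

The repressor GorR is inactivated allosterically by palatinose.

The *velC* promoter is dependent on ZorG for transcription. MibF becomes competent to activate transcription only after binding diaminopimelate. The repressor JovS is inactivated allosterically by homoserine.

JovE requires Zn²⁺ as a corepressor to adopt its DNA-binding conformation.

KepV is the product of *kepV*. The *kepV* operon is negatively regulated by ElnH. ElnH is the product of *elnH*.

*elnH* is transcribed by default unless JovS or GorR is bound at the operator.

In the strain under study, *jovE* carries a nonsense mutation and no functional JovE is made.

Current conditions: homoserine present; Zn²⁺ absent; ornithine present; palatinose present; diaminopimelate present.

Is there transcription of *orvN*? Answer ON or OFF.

ON

JovE is non-functional in this strain, so it has no effect.
Diaminopimelate is present, so MibF is active.
Homoserine is present, so JovS is inactive.
Palatinose is present, so GorR is inactive.
With no repressor bound, *elnH* is transcribed.
So ElnH is produced and active.
With repressor ElnH bound, *kepV* is not transcribed.
So KepV is not produced.
No repressor is bound and MibF is active, so *orvN* is transcribed.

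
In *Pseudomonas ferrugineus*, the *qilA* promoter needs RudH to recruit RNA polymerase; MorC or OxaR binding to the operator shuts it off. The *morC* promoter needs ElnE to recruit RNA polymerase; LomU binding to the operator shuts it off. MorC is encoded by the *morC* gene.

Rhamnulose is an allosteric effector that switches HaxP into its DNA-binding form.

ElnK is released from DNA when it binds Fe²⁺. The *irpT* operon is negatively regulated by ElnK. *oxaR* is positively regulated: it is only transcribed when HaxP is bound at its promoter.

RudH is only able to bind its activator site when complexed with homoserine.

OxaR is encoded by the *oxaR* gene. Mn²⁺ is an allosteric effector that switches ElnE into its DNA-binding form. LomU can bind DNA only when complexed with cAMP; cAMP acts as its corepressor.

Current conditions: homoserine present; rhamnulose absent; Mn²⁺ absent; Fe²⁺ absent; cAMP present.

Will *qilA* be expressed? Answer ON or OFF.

ON

cAMP is present, so LomU is active.
Mn²⁺ is absent, so ElnE is inactive.
With repressor LomU bound, *morC* is not transcribed.
So MorC is not produced.
Homoserine is present, so RudH is active.
Rhamnulose is absent, so HaxP is inactive.
Required activator HaxP is absent, so *oxaR* is not transcribed.
So OxaR is not produced.
No repressor is bound and RudH is active, so *qilA* is transcribed.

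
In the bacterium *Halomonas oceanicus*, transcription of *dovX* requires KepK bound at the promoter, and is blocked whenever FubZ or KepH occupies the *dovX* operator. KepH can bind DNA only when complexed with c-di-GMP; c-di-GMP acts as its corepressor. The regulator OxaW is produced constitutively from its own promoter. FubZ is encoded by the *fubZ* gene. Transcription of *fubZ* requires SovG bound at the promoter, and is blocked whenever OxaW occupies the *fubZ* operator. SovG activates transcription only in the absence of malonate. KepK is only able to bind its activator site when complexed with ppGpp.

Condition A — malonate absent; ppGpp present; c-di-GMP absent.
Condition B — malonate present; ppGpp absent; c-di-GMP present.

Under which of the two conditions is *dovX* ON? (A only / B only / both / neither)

A only

Condition A:
Malonate is absent, so SovG is active.
OxaW is produced constitutively and is active.
With repressor OxaW bound, *fubZ* is not transcribed.
So FubZ is not produced.
ppGpp is present, so KepK is active.
c-di-GMP is absent, so KepH is inactive.
No repressor is bound and KepK is active, so *dovX* is transcribed.
→ *dovX* is ON in A.
Condition B:
Malonate is present, so SovG is inactive.
OxaW is produced constitutively and is active.
With repressor OxaW bound, *fubZ* is not transcribed.
So FubZ is not produced.
ppGpp is absent, so KepK is inactive.
c-di-GMP is present, so KepH is active.
With repressor KepH bound, *dovX* is not transcribed.
→ *dovX* is OFF in B.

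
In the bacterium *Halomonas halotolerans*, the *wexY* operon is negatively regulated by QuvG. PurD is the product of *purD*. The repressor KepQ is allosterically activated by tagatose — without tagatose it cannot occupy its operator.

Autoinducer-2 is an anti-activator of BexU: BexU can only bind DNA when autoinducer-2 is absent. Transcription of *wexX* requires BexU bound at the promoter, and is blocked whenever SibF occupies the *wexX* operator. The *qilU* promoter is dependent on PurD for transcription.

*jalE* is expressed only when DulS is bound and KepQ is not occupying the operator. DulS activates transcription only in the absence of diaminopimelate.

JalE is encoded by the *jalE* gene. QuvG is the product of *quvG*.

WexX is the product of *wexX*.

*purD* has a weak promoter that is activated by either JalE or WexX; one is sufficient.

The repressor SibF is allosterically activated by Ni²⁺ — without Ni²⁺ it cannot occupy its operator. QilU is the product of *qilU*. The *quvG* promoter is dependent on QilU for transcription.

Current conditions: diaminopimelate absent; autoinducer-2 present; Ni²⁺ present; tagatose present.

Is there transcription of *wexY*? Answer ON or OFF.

Diaminopimelate is absent, so DulS is active.
Tagatose is present, so KepQ is active.
With repressor KepQ bound, *jalE* is not transcribed.
So JalE is not produced.
Ni²⁺ is present, so SibF is active.
Autoinducer-2 is present, so BexU is inactive.
With repressor SibF bound, *wexX* is not transcribed.
So WexX is not produced.
No activator is available at the *purD* promoter, so *purD* is not transcribed.
So PurD is not produced.
Required activator PurD is absent, so *qilU* is not transcribed.
So QilU is not produced.
Required activator QilU is absent, so *quvG* is not transcribed.
So QuvG is not produced.
With no repressor bound, *wexY* is transcribed.

ON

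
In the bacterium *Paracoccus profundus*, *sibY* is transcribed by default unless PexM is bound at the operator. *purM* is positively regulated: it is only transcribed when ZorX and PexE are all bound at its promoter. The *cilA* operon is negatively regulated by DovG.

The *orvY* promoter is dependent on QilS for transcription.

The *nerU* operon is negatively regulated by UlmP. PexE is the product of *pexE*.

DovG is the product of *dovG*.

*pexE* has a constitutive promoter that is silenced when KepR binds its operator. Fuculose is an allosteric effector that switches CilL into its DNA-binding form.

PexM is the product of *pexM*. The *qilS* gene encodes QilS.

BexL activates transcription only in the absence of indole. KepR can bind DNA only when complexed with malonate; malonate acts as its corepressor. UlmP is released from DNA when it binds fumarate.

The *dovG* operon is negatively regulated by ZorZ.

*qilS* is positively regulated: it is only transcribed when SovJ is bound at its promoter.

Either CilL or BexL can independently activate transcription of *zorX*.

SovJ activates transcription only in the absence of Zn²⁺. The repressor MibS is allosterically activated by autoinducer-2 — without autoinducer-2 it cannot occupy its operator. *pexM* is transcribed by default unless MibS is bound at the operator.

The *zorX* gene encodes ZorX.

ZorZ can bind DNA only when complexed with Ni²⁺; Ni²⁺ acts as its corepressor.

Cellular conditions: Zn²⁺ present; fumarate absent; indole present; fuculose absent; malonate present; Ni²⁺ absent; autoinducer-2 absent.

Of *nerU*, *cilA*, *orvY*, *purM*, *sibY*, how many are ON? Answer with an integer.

Fumarate is absent, so UlmP is active.
With repressor UlmP bound, *nerU* is not transcribed.
→ *nerU* is OFF.
Ni²⁺ is absent, so ZorZ is inactive.
With no repressor bound, *dovG* is transcribed.
So DovG is produced and active.
With repressor DovG bound, *cilA* is not transcribed.
→ *cilA* is OFF.
Zn²⁺ is present, so SovJ is inactive.
Required activator SovJ is absent, so *qilS* is not transcribed.
So QilS is not produced.
Required activator QilS is absent, so *orvY* is not transcribed.
→ *orvY* is OFF.
Fuculose is absent, so CilL is inactive.
Indole is present, so BexL is inactive.
No activator is available at the *zorX* promoter, so *zorX* is not transcribed.
So ZorX is not produced.
Malonate is present, so KepR is active.
With repressor KepR bound, *pexE* is not transcribed.
So PexE is not produced.
Required activator ZorX is absent, so *purM* is not transcribed.
→ *purM* is OFF.
Autoinducer-2 is absent, so MibS is inactive.
With no repressor bound, *pexM* is transcribed.
So PexM is produced and active.
With repressor PexM bound, *sibY* is not transcribed.
→ *sibY* is OFF.
0 of the 5 genes are transcribed.

0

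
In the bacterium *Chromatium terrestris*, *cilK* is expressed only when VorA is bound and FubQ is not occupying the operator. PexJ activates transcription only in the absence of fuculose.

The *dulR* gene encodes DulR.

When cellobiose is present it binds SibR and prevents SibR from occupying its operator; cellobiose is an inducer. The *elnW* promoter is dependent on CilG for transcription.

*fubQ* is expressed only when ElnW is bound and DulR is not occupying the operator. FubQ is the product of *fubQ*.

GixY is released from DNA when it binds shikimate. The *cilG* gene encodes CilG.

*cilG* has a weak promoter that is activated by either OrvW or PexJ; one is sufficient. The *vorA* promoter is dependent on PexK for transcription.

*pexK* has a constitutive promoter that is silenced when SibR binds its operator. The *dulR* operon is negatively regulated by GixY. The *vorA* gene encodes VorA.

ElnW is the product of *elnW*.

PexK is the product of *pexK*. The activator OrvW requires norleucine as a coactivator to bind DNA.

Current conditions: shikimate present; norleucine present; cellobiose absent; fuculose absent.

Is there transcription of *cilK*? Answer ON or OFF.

Norleucine is present, so OrvW is active.
Fuculose is absent, so PexJ is active.
Activator OrvW is present, so *cilG* is transcribed.
So CilG is produced and active.
No repressor is bound and CilG is active, so *elnW* is transcribed.
So ElnW is produced and active.
Shikimate is present, so GixY is inactive.
With no repressor bound, *dulR* is transcribed.
So DulR is produced and active.
With repressor DulR bound, *fubQ* is not transcribed.
So FubQ is not produced.
Cellobiose is absent, so SibR is active.
With repressor SibR bound, *pexK* is not transcribed.
So PexK is not produced.
Required activator PexK is absent, so *vorA* is not transcribed.
So VorA is not produced.
Required activator VorA is absent, so *cilK* is not transcribed.

OFF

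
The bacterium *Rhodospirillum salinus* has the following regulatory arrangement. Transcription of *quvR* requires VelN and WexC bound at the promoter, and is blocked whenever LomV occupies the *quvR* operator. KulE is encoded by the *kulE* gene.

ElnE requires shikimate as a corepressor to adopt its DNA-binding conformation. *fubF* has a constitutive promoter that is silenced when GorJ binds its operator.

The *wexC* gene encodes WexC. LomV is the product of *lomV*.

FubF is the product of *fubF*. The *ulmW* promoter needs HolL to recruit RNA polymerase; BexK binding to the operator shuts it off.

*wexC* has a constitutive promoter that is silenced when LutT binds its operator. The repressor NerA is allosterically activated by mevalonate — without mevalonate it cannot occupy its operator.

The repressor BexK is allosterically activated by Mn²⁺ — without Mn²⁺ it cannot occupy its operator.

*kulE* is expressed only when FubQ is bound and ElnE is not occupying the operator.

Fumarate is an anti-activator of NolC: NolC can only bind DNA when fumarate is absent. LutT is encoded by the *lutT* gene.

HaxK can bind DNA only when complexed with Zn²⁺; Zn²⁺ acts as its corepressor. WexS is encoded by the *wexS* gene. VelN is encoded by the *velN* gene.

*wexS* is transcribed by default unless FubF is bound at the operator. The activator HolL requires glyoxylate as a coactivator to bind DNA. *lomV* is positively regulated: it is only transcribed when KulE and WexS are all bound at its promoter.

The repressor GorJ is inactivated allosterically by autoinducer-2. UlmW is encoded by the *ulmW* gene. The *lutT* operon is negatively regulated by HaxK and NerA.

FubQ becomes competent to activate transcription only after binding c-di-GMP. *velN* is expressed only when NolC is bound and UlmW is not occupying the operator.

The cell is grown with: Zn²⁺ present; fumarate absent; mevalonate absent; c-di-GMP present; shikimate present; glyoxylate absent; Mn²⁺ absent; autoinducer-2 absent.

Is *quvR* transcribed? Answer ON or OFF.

ON

Glyoxylate is absent, so HolL is inactive.
Mn²⁺ is absent, so BexK is inactive.
Required activator HolL is absent, so *ulmW* is not transcribed.
So UlmW is not produced.
Fumarate is absent, so NolC is active.
No repressor is bound and NolC is active, so *velN* is transcribed.
So VelN is produced and active.
Zn²⁺ is present, so HaxK is active.
Mevalonate is absent, so NerA is inactive.
With repressor HaxK bound, *lutT* is not transcribed.
So LutT is not produced.
With no repressor bound, *wexC* is transcribed.
So WexC is produced and active.
c-di-GMP is present, so FubQ is active.
Shikimate is present, so ElnE is active.
With repressor ElnE bound, *kulE* is not transcribed.
So KulE is not produced.
Autoinducer-2 is absent, so GorJ is active.
With repressor GorJ bound, *fubF* is not transcribed.
So FubF is not produced.
With no repressor bound, *wexS* is transcribed.
So WexS is produced and active.
Required activator KulE is absent, so *lomV* is not transcribed.
So LomV is not produced.
No repressor is bound and VelN and WexC are active, so *quvR* is transcribed.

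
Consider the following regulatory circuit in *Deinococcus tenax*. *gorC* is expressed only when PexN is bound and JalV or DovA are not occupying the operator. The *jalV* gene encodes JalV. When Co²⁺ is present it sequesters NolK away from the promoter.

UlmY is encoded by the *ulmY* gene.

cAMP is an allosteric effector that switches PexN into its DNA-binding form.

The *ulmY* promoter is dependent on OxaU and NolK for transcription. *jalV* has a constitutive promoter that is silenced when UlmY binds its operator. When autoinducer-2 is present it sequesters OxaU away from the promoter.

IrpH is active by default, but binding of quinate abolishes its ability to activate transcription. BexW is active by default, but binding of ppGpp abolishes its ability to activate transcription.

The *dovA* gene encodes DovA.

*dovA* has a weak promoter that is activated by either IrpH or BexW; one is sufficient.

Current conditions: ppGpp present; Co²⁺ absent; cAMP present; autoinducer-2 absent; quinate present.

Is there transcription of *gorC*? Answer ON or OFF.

ON

cAMP is present, so PexN is active.
Autoinducer-2 is absent, so OxaU is active.
Co²⁺ is absent, so NolK is active.
No repressor is bound and OxaU and NolK are active, so *ulmY* is transcribed.
So UlmY is produced and active.
With repressor UlmY bound, *jalV* is not transcribed.
So JalV is not produced.
Quinate is present, so IrpH is inactive.
ppGpp is present, so BexW is inactive.
No activator is available at the *dovA* promoter, so *dovA* is not transcribed.
So DovA is not produced.
No repressor is bound and PexN is active, so *gorC* is transcribed.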